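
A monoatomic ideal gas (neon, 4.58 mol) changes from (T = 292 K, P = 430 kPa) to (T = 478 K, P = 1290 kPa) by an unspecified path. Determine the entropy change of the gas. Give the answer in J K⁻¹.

ΔS = nC_p ln(T₂/T₁) − nR ln(P₂/P₁), with C_p = 5R/2 = 20.79 J mol⁻¹ K⁻¹ for a monoatomic ideal gas.
ΔS = 4.58 × [20.79 × ln(478/292) − 8.314 × ln(1290/430)] = 5.08 J/K.

ΔS = 5.08 J/K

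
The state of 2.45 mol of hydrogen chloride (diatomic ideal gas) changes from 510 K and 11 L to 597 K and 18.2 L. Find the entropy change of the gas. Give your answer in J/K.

ΔS = 18.3 J/K

Entropy is a state function: ΔS = nC_V ln(T₂/T₁) + nR ln(V₂/V₁), with C_V = 5R/2 = 20.79 J mol⁻¹ K⁻¹ for a diatomic ideal gas.
ΔS = 2.45 × [20.79 × ln(597/510) + 8.314 × ln(18.2/11)] = 18.3 J/K.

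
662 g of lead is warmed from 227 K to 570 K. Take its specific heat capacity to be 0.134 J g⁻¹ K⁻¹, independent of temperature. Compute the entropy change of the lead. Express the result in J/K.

ΔS = ∫dQ_rev/T = m c ln(T₂/T₁) = 662 × 0.134 × ln(570/227) = 81.7 J/K.

ΔS = 81.7 J/K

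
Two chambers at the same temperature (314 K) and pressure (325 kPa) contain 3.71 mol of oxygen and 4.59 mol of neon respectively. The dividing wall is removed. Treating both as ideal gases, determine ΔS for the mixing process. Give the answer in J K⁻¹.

ΔS_mix = 47.4 J/K

Mole fractions: x_A = 3.71/8.3 = 0.447, x_B = 0.553.
ΔS_mix = −R(n_A ln x_A + n_B ln x_B) = −8.314 × (3.71 ln 0.447 + 4.59 ln 0.553) = 47.4 J/K.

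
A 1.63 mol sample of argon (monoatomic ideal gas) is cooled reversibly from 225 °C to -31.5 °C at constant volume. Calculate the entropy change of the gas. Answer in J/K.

ΔS = -14.7 J/K

In kelvin: T₁ = 498.15 K, T₂ = 241.65 K. At constant volume, ΔS = nC_V ln(T₂/T₁) with C_V = 3R/2 = 12.47 J mol⁻¹ K⁻¹.
ΔS = 1.63 × 12.47 × ln(241.65/498.15) = -14.7 J/K.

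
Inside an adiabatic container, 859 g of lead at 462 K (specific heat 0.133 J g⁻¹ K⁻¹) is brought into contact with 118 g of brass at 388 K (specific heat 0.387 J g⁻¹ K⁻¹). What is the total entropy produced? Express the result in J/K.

ΔS_total = 0.484 J/K

Energy balance: T_f = (m₁c₁T₁ + m₂c₂T₂)/(m₁c₁ + m₂c₂) = 440.87 K.
ΔS₁ = m₁c₁ ln(T_f/T₁) = 114.247 × ln(440.87/462) = -5.349 J/K.
ΔS₂ = m₂c₂ ln(T_f/T₂) = 45.666 × ln(440.87/388) = 5.833 J/K.
ΔS_total = -5.349 + 5.833 = 0.484 J/K.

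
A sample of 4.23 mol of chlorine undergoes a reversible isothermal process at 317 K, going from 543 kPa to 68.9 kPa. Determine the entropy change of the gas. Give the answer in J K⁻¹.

ΔS_gas = 72.6 J/K

For an isothermal ideal gas ΔS_gas = nR ln(P₁/P₂) = 4.23 × 8.314 × ln(543/68.9) = 72.6 J/K.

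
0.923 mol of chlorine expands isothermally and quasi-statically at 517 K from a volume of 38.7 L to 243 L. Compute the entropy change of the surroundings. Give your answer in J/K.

ΔS_surr = -14.1 J/K

For an isothermal ideal gas ΔS_gas = nR ln(V₂/V₁) = 0.923 × 8.314 × ln(243/38.7) = 14.1 J/K.
The process is reversible, so ΔS_surr = −ΔS_gas = -14.1 J/K and ΔS_universe = 0.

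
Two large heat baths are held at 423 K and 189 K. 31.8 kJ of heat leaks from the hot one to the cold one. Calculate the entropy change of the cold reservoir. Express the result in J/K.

ΔS_cold = 168 J/K

The cold reservoir gains heat Q, so ΔS_cold = +Q/T_C = 31800/189 = 168 J/K.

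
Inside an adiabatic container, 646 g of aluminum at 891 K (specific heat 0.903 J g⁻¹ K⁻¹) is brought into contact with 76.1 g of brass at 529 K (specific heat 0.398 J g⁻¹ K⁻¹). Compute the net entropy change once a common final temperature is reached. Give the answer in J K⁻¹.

ΔS_total = 3.36 J/K

Energy balance: T_f = (m₁c₁T₁ + m₂c₂T₂)/(m₁c₁ + m₂c₂) = 873.13 K.
ΔS₁ = m₁c₁ ln(T_f/T₁) = 583.338 × ln(873.13/891) = -11.82 J/K.
ΔS₂ = m₂c₂ ln(T_f/T₂) = 30.2878 × ln(873.13/529) = 15.18 J/K.
ΔS_total = -11.82 + 15.18 = 3.36 J/K.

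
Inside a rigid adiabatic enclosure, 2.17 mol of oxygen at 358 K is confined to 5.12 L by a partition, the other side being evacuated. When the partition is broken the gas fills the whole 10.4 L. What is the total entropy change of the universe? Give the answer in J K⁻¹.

ΔS_universe = 12.8 J/K

For an ideal gas in free expansion Q = 0 and W = 0, so T is unchanged.
Entropy is a state function; using a reversible isothermal path, ΔS_gas = nR ln(V₂/V₁) = 2.17 × 8.314 × ln(10.4/5.12) = 12.8 J/K.
The insulated surroundings exchange no heat, so ΔS_surr = 0 and ΔS_universe = ΔS_gas.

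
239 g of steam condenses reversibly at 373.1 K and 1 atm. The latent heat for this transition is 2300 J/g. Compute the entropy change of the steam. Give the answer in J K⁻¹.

ΔS = -1470 J/K

Heat released by the substance: Q = −mL = −239 × 2300 = −549700 J.
At constant T, ΔS = Q_rev/T = −549700 / 373.1 = -1470 J/K.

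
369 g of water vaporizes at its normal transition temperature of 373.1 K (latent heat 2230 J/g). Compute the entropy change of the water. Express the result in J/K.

ΔS = 2210 J/K

Heat absorbed by the substance: Q = mL = 369 × 2230 = 822870 J.
At constant T, ΔS = Q_rev/T = 822870 / 373.1 = 2210 J/K.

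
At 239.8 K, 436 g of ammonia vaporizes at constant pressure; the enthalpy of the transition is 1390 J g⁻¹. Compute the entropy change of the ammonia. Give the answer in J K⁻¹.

Heat absorbed by the substance: Q = mL = 436 × 1390 = 606040 J.
At constant T, ΔS = Q_rev/T = 606040 / 239.8 = 2530 J/K.

ΔS = 2530 J/K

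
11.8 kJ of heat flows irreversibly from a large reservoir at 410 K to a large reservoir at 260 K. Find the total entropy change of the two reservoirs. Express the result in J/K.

ΔS_hot = −Q/T_H = −11800/410 = -28.78 J/K and ΔS_cold = +Q/T_C = 11800/260 = 45.38 J/K.
ΔS_total = -28.78 + 45.38 = 16.6 J/K, positive as the second law requires.

ΔS_total = 16.6 J/K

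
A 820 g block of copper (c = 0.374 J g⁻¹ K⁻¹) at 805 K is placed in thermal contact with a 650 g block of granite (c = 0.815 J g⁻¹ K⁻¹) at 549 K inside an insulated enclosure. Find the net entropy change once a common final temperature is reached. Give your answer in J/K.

Energy balance: T_f = (m₁c₁T₁ + m₂c₂T₂)/(m₁c₁ + m₂c₂) = 642.86 K.
ΔS₁ = m₁c₁ ln(T_f/T₁) = 306.68 × ln(642.86/805) = -68.98 J/K.
ΔS₂ = m₂c₂ ln(T_f/T₂) = 529.75 × ln(642.86/549) = 83.61 J/K.
ΔS_total = -68.98 + 83.61 = 14.6 J/K.

ΔS_total = 14.6 J/K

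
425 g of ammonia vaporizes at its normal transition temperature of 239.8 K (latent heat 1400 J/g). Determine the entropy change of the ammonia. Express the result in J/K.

ΔS = 2480 J/K

Heat absorbed by the substance: Q = mL = 425 × 1400 = 595000 J.
At constant T, ΔS = Q_rev/T = 595000 / 239.8 = 2480 J/K.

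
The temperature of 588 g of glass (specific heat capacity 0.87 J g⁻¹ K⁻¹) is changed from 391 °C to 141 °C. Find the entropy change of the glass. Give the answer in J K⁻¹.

ΔS = -242 J/K

In kelvin: T₁ = 664.15 K, T₂ = 414.15 K. ΔS = ∫dQ_rev/T = m c ln(T₂/T₁) = 588 × 0.87 × ln(414.15/664.15) = -242 J/K.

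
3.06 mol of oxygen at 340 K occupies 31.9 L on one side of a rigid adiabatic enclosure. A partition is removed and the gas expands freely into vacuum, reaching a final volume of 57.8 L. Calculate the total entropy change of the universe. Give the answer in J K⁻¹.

No heat is exchanged and no work is done, so the ideal-gas temperature stays constant.
Entropy is a state function; using a reversible isothermal path, ΔS_gas = nR ln(V₂/V₁) = 3.06 × 8.314 × ln(57.8/31.9) = 15.1 J/K.
The insulated surroundings exchange no heat, so ΔS_surr = 0 and ΔS_universe = ΔS_gas.

ΔS_universe = 15.1 J/K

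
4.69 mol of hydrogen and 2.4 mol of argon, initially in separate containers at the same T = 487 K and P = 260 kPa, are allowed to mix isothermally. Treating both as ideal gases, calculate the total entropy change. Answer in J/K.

ΔS_mix = 37.7 J/K

Mole fractions: x_A = 4.69/7.09 = 0.661, x_B = 0.339.
ΔS_mix = −R(n_A ln x_A + n_B ln x_B) = −8.314 × (4.69 ln 0.661 + 2.4 ln 0.339) = 37.7 J/K.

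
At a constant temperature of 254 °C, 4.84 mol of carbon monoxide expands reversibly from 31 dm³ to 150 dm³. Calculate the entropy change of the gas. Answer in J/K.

For an isothermal ideal gas ΔS_gas = nR ln(V₂/V₁) = 4.84 × 8.314 × ln(150/31) = 63.4 J/K.

ΔS_gas = 63.4 J/K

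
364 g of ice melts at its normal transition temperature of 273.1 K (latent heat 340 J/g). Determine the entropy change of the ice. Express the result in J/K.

Heat absorbed by the substance: Q = mL = 364 × 340 = 123760 J.
At constant T, ΔS = Q_rev/T = 123760 / 273.1 = 453 J/K.

ΔS = 453 J/K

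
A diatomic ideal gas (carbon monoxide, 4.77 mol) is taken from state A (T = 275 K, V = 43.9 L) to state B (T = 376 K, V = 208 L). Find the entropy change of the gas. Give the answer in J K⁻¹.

Entropy is a state function: ΔS = nC_V ln(T₂/T₁) + nR ln(V₂/V₁), with C_V = 5R/2 = 20.79 J mol⁻¹ K⁻¹ for a diatomic ideal gas.
ΔS = 4.77 × [20.79 × ln(376/275) + 8.314 × ln(208/43.9)] = 92.7 J/K.

ΔS = 92.7 J/K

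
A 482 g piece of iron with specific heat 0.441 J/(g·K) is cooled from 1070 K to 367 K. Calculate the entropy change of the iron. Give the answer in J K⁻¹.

ΔS = -227 J/K

ΔS = ∫dQ_rev/T = m c ln(T₂/T₁) = 482 × 0.441 × ln(367/1070) = -227 J/K.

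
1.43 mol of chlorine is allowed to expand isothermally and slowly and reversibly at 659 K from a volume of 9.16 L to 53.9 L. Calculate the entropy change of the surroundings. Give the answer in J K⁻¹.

ΔS_surr = -21.1 J/K

For an isothermal ideal gas ΔS_gas = nR ln(V₂/V₁) = 1.43 × 8.314 × ln(53.9/9.16) = 21.1 J/K.
The process is reversible, so ΔS_surr = −ΔS_gas = -21.1 J/K and ΔS_universe = 0.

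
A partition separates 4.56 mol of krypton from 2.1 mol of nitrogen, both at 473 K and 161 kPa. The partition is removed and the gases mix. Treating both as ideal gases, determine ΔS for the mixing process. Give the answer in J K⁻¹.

ΔS_mix = 34.5 J/K

Mole fractions: x_A = 4.56/6.66 = 0.685, x_B = 0.315.
ΔS_mix = −R(n_A ln x_A + n_B ln x_B) = −8.314 × (4.56 ln 0.685 + 2.1 ln 0.315) = 34.5 J/K.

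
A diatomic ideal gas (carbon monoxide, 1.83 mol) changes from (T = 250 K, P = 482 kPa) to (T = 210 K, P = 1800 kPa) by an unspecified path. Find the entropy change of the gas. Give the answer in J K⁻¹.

ΔS = -29.3 J/K

ΔS = nC_p ln(T₂/T₁) − nR ln(P₂/P₁), with C_p = 7R/2 = 29.1 J mol⁻¹ K⁻¹ for a diatomic ideal gas.
ΔS = 1.83 × [29.1 × ln(210/250) − 8.314 × ln(1800/482)] = -29.3 J/K.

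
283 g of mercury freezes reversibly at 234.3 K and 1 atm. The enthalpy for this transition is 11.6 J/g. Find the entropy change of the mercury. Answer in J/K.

Heat released by the substance: Q = −mL = −283 × 11.6 = −3282.8 J.
At constant T, ΔS = Q_rev/T = −3282.8 / 234.3 = -14 J/K.

ΔS = -14 J/K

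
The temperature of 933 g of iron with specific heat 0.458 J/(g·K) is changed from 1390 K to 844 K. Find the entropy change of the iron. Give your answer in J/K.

ΔS = ∫dQ_rev/T = m c ln(T₂/T₁) = 933 × 0.458 × ln(844/1390) = -213 J/K.

ΔS = -213 J/K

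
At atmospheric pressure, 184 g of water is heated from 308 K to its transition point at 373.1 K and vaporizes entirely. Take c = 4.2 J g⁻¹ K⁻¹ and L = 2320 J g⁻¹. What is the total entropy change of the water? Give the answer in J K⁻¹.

Warming step: ΔS₁ = m c ln(T_tr/T_i) = 184 × 4.2 × ln(373.1/308) = 148.2 J/K.
Phase change: ΔS₂ = +mL/T_tr = 184 × 2320 / 373.1 = 1144 J/K.
ΔS_total = (148.2) + (1144) = 1290 J/K.

ΔS = 1290 J/K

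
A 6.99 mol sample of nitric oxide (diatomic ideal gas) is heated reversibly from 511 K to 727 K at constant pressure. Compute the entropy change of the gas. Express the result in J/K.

At constant pressure, ΔS = nC_p ln(T₂/T₁) with C_p = 7R/2 = 29.1 J mol⁻¹ K⁻¹.
ΔS = 6.99 × 29.1 × ln(727/511) = 71.7 J/K.

ΔS = 71.7 J/K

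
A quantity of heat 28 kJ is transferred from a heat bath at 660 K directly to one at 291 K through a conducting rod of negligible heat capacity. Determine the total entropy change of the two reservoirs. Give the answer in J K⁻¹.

ΔS_total = 53.8 J/K

ΔS_hot = −Q/T_H = −28000/660 = -42.42 J/K and ΔS_cold = +Q/T_C = 28000/291 = 96.22 J/K.
ΔS_total = -42.42 + 96.22 = 53.8 J/K, positive as the second law requires.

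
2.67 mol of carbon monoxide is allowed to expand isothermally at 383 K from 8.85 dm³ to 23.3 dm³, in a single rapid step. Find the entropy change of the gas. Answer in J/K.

Entropy is a state function, so ΔS_gas depends only on the end states.
For an isothermal ideal gas ΔS_gas = nR ln(V₂/V₁) = 2.67 × 8.314 × ln(23.3/8.85) = 21.5 J/K.

ΔS_gas = 21.5 J/K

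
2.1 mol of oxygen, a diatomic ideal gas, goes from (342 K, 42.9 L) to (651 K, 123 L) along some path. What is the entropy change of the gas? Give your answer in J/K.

Entropy is a state function: ΔS = nC_V ln(T₂/T₁) + nR ln(V₂/V₁), with C_V = 5R/2 = 20.79 J mol⁻¹ K⁻¹ for a diatomic ideal gas.
ΔS = 2.1 × [20.79 × ln(651/342) + 8.314 × ln(123/42.9)] = 46.5 J/K.

ΔS = 46.5 J/K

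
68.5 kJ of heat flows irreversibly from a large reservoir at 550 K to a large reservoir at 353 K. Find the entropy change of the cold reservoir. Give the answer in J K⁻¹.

ΔS_cold = 194 J/K

The cold reservoir gains heat Q, so ΔS_cold = +Q/T_C = 68500/353 = 194 J/K.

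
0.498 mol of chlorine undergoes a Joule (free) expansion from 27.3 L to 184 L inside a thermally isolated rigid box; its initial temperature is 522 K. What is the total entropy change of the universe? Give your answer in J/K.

ΔS_universe = 7.9 J/K

No heat is exchanged and no work is done, so the ideal-gas temperature stays constant.
Entropy is a state function; using a reversible isothermal path, ΔS_gas = nR ln(V₂/V₁) = 0.498 × 8.314 × ln(184/27.3) = 7.9 J/K.
The insulated surroundings exchange no heat, so ΔS_surr = 0 and ΔS_universe = ΔS_gas.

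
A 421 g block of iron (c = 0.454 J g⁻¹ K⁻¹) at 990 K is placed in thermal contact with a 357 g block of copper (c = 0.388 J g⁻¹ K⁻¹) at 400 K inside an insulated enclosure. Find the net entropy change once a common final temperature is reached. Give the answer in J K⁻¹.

Energy balance: T_f = (m₁c₁T₁ + m₂c₂T₂)/(m₁c₁ + m₂c₂) = 742.09 K.
ΔS₁ = m₁c₁ ln(T_f/T₁) = 191.134 × ln(742.09/990) = -55.09 J/K.
ΔS₂ = m₂c₂ ln(T_f/T₂) = 138.516 × ln(742.09/400) = 85.6 J/K.
ΔS_total = -55.09 + 85.6 = 30.5 J/K.

ΔS_total = 30.5 J/K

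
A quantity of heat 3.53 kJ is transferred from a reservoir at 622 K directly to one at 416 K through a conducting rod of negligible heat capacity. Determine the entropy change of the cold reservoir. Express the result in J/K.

ΔS_cold = 8.49 J/K

The cold reservoir gains heat Q, so ΔS_cold = +Q/T_C = 3530/416 = 8.49 J/K.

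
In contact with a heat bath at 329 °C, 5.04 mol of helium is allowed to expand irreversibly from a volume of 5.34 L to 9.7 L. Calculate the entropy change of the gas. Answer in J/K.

Entropy is a state function, so ΔS_gas depends only on the end states.
For an isothermal ideal gas ΔS_gas = nR ln(V₂/V₁) = 5.04 × 8.314 × ln(9.7/5.34) = 25 J/K.

ΔS_gas = 25 J/K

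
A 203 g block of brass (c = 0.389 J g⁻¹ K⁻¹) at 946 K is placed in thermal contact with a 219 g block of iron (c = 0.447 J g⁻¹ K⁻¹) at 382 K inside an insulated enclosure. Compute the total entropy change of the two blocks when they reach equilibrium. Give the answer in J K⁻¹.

Energy balance: T_f = (m₁c₁T₁ + m₂c₂T₂)/(m₁c₁ + m₂c₂) = 633.82 K.
ΔS₁ = m₁c₁ ln(T_f/T₁) = 78.967 × ln(633.82/946) = -31.62 J/K.
ΔS₂ = m₂c₂ ln(T_f/T₂) = 97.893 × ln(633.82/382) = 49.57 J/K.
ΔS_total = -31.62 + 49.57 = 17.9 J/K.

ΔS_total = 17.9 J/K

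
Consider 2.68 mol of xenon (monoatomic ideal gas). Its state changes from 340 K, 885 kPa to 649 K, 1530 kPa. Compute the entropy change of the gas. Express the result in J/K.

ΔS = 23.8 J/K

ΔS = nC_p ln(T₂/T₁) − nR ln(P₂/P₁), with C_p = 5R/2 = 20.79 J mol⁻¹ K⁻¹ for a monoatomic ideal gas.
ΔS = 2.68 × [20.79 × ln(649/340) − 8.314 × ln(1530/885)] = 23.8 J/K.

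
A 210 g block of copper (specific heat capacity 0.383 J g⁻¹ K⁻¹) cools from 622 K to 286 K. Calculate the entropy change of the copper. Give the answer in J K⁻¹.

ΔS = -62.5 J/K

ΔS = ∫dQ_rev/T = m c ln(T₂/T₁) = 210 × 0.383 × ln(286/622) = -62.5 J/K.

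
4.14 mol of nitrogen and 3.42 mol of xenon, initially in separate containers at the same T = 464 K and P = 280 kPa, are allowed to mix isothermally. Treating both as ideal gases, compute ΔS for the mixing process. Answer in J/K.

ΔS_mix = 43.3 J/K

Mole fractions: x_A = 4.14/7.56 = 0.548, x_B = 0.452.
ΔS_mix = −R(n_A ln x_A + n_B ln x_B) = −8.314 × (4.14 ln 0.548 + 3.42 ln 0.452) = 43.3 J/K.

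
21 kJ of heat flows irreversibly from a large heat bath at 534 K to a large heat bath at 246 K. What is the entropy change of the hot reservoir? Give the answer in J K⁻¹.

ΔS_hot = -39.3 J/K

The hot reservoir loses heat Q, so ΔS_hot = −Q/T_H = −21000/534 = -39.3 J/K.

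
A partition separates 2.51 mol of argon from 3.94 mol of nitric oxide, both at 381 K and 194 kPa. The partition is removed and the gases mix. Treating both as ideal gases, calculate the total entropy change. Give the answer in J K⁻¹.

Mole fractions: x_A = 2.51/6.45 = 0.389, x_B = 0.611.
ΔS_mix = −R(n_A ln x_A + n_B ln x_B) = −8.314 × (2.51 ln 0.389 + 3.94 ln 0.611) = 35.8 J/K.

ΔS_mix = 35.8 J/K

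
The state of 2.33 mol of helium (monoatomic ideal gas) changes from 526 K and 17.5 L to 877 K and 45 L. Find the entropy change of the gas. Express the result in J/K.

ΔS = 33.2 J/K

Entropy is a state function: ΔS = nC_V ln(T₂/T₁) + nR ln(V₂/V₁), with C_V = 3R/2 = 12.47 J mol⁻¹ K⁻¹ for a monoatomic ideal gas.
ΔS = 2.33 × [12.47 × ln(877/526) + 8.314 × ln(45/17.5)] = 33.2 J/K.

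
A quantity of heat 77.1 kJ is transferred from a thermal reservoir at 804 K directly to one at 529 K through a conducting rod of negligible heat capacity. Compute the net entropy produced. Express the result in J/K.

ΔS_total = 49.9 J/K

ΔS_hot = −Q/T_H = −77100/804 = -95.896 J/K and ΔS_cold = +Q/T_C = 77100/529 = 145.75 J/K.
ΔS_total = -95.896 + 145.75 = 49.9 J/K, positive as the second law requires.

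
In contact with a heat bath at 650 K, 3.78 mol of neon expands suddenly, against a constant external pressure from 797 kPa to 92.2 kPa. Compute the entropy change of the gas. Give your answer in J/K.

Entropy is a state function, so ΔS_gas depends only on the end states.
For an isothermal ideal gas ΔS_gas = nR ln(P₁/P₂) = 3.78 × 8.314 × ln(797/92.2) = 67.8 J/K.

ΔS_gas = 67.8 J/K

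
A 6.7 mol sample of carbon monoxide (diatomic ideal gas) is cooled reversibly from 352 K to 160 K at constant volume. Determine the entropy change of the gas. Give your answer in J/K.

ΔS = -110 J/K

At constant volume, ΔS = nC_V ln(T₂/T₁) with C_V = 5R/2 = 20.79 J mol⁻¹ K⁻¹.
ΔS = 6.7 × 20.79 × ln(160/352) = -110 J/K.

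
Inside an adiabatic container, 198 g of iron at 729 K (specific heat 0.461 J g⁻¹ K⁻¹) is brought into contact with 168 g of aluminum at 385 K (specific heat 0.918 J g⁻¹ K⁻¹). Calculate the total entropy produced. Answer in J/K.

Energy balance: T_f = (m₁c₁T₁ + m₂c₂T₂)/(m₁c₁ + m₂c₂) = 512.9 K.
ΔS₁ = m₁c₁ ln(T_f/T₁) = 91.278 × ln(512.9/729) = -32.09 J/K.
ΔS₂ = m₂c₂ ln(T_f/T₂) = 154.224 × ln(512.9/385) = 44.24 J/K.
ΔS_total = -32.09 + 44.24 = 12.1 J/K.

ΔS_total = 12.1 J/K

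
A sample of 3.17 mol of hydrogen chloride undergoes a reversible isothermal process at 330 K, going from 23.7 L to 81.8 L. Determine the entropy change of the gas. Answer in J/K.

For an isothermal ideal gas ΔS_gas = nR ln(V₂/V₁) = 3.17 × 8.314 × ln(81.8/23.7) = 32.6 J/K.

ΔS_gas = 32.6 J/K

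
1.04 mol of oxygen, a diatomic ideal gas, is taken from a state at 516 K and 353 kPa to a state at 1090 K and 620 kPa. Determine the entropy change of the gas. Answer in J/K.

ΔS = nC_p ln(T₂/T₁) − nR ln(P₂/P₁), with C_p = 7R/2 = 29.1 J mol⁻¹ K⁻¹ for a diatomic ideal gas.
ΔS = 1.04 × [29.1 × ln(1090/516) − 8.314 × ln(620/353)] = 17.8 J/K.

ΔS = 17.8 J/K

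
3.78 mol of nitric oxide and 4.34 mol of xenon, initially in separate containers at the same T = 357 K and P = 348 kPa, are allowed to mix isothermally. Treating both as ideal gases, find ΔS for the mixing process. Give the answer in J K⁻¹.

ΔS_mix = 46.6 J/K

Mole fractions: x_A = 3.78/8.12 = 0.466, x_B = 0.534.
ΔS_mix = −R(n_A ln x_A + n_B ln x_B) = −8.314 × (3.78 ln 0.466 + 4.34 ln 0.534) = 46.6 J/K.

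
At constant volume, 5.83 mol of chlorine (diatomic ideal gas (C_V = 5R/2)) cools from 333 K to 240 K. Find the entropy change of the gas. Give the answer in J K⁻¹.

At constant volume, ΔS = nC_V ln(T₂/T₁) with C_V = 5R/2 = 20.79 J mol⁻¹ K⁻¹.
ΔS = 5.83 × 20.79 × ln(240/333) = -39.7 J/K.

ΔS = -39.7 J/K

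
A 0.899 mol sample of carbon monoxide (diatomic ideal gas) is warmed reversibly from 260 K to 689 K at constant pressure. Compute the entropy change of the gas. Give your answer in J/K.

ΔS = 25.5 J/K

At constant pressure, ΔS = nC_p ln(T₂/T₁) with C_p = 7R/2 = 29.1 J mol⁻¹ K⁻¹.
ΔS = 0.899 × 29.1 × ln(689/260) = 25.5 J/K.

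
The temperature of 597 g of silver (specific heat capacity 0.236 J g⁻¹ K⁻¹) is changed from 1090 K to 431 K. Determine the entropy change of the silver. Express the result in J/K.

ΔS = -131 J/K

ΔS = ∫dQ_rev/T = m c ln(T₂/T₁) = 597 × 0.236 × ln(431/1090) = -131 J/K.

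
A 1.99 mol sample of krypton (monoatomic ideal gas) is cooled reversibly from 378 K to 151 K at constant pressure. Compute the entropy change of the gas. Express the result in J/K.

ΔS = -38 J/K

At constant pressure, ΔS = nC_p ln(T₂/T₁) with C_p = 5R/2 = 20.79 J mol⁻¹ K⁻¹.
ΔS = 1.99 × 20.79 × ln(151/378) = -38 J/K.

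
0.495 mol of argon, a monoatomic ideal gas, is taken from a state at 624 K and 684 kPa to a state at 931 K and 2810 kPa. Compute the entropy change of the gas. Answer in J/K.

ΔS = -1.7 J/K

ΔS = nC_p ln(T₂/T₁) − nR ln(P₂/P₁), with C_p = 5R/2 = 20.79 J mol⁻¹ K⁻¹ for a monoatomic ideal gas.
ΔS = 0.495 × [20.79 × ln(931/624) − 8.314 × ln(2810/684)] = -1.7 J/K.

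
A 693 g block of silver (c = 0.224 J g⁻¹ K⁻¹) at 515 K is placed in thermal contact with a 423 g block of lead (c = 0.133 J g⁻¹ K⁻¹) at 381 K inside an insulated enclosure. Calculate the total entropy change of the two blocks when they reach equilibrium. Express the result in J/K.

Energy balance: T_f = (m₁c₁T₁ + m₂c₂T₂)/(m₁c₁ + m₂c₂) = 479.35 K.
ΔS₁ = m₁c₁ ln(T_f/T₁) = 155.232 × ln(479.35/515) = -11.13 J/K.
ΔS₂ = m₂c₂ ln(T_f/T₂) = 56.259 × ln(479.35/381) = 12.92 J/K.
ΔS_total = -11.13 + 12.92 = 1.79 J/K.

ΔS_total = 1.79 J/K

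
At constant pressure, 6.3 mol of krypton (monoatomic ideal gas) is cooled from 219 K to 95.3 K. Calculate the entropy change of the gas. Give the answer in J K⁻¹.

ΔS = -109 J/K

At constant pressure, ΔS = nC_p ln(T₂/T₁) with C_p = 5R/2 = 20.79 J mol⁻¹ K⁻¹.
ΔS = 6.3 × 20.79 × ln(95.3/219) = -109 J/K.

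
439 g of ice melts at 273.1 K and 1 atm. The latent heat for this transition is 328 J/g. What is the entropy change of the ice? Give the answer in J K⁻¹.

Heat absorbed by the substance: Q = mL = 439 × 328 = 143992 J.
At constant T, ΔS = Q_rev/T = 143992 / 273.1 = 527 J/K.

ΔS = 527 J/K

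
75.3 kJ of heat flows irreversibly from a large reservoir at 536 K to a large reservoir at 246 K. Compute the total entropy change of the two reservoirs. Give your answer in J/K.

ΔS_total = 166 J/K

ΔS_hot = −Q/T_H = −75300/536 = -140.5 J/K and ΔS_cold = +Q/T_C = 75300/246 = 306.1 J/K.
ΔS_total = -140.5 + 306.1 = 166 J/K, positive as the second law requires.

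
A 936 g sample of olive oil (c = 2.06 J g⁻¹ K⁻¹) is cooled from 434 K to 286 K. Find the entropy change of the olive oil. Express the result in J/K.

ΔS = -804 J/K

ΔS = ∫dQ_rev/T = m c ln(T₂/T₁) = 936 × 2.06 × ln(286/434) = -804 J/K.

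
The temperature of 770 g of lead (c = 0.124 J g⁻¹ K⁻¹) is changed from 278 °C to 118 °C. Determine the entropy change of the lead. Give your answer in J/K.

In kelvin: T₁ = 551.15 K, T₂ = 391.15 K. ΔS = ∫dQ_rev/T = m c ln(T₂/T₁) = 770 × 0.124 × ln(391.15/551.15) = -32.7 J/K.

ΔS = -32.7 J/K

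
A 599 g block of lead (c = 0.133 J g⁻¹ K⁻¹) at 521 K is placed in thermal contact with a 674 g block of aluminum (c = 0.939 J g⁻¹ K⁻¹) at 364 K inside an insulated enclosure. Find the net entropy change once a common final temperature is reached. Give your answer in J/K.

Energy balance: T_f = (m₁c₁T₁ + m₂c₂T₂)/(m₁c₁ + m₂c₂) = 381.55 K.
ΔS₁ = m₁c₁ ln(T_f/T₁) = 79.667 × ln(381.55/521) = -24.82 J/K.
ΔS₂ = m₂c₂ ln(T_f/T₂) = 632.886 × ln(381.55/364) = 29.81 J/K.
ΔS_total = -24.82 + 29.81 = 4.99 J/K.

ΔS_total = 4.99 J/K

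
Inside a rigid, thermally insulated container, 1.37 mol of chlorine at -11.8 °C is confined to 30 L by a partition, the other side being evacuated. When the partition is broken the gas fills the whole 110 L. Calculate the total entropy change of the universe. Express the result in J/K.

ΔS_universe = 14.8 J/K

No heat is exchanged and no work is done, so the ideal-gas temperature stays constant.
Entropy is a state function; using a reversible isothermal path, ΔS_gas = nR ln(V₂/V₁) = 1.37 × 8.314 × ln(110/30) = 14.8 J/K.
The insulated surroundings exchange no heat, so ΔS_surr = 0 and ΔS_universe = ΔS_gas.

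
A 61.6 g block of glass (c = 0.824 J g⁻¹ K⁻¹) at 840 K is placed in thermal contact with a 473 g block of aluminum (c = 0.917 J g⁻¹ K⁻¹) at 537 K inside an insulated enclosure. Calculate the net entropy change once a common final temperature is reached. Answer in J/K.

ΔS_total = 5.12 J/K

Energy balance: T_f = (m₁c₁T₁ + m₂c₂T₂)/(m₁c₁ + m₂c₂) = 568.74 K.
ΔS₁ = m₁c₁ ln(T_f/T₁) = 50.7584 × ln(568.74/840) = -19.79 J/K.
ΔS₂ = m₂c₂ ln(T_f/T₂) = 433.741 × ln(568.74/537) = 24.91 J/K.
ΔS_total = -19.79 + 24.91 = 5.12 J/K.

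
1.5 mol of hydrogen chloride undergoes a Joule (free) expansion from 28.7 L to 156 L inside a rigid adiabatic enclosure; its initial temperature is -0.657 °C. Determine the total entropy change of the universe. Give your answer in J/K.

ΔS_universe = 21.1 J/K

For an ideal gas in free expansion Q = 0 and W = 0, so T is unchanged.
Entropy is a state function; using a reversible isothermal path, ΔS_gas = nR ln(V₂/V₁) = 1.5 × 8.314 × ln(156/28.7) = 21.1 J/K.
The insulated surroundings exchange no heat, so ΔS_surr = 0 and ΔS_universe = ΔS_gas.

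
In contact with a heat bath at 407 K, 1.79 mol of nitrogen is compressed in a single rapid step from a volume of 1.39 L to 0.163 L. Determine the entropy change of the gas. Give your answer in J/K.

ΔS_gas = -31.9 J/K

Entropy is a state function, so ΔS_gas depends only on the end states.
For an isothermal ideal gas ΔS_gas = nR ln(V₂/V₁) = 1.79 × 8.314 × ln(0.163/1.39) = -31.9 J/K.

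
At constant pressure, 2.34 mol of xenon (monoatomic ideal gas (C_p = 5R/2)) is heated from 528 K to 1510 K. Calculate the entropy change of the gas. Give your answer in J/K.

ΔS = 51.1 J/K

At constant pressure, ΔS = nC_p ln(T₂/T₁) with C_p = 5R/2 = 20.79 J mol⁻¹ K⁻¹.
ΔS = 2.34 × 20.79 × ln(1510/528) = 51.1 J/K.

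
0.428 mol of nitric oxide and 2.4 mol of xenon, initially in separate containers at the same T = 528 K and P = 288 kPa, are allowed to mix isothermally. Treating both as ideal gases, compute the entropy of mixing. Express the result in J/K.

ΔS_mix = 9.99 J/K

Mole fractions: x_A = 0.428/2.83 = 0.151, x_B = 0.849.
ΔS_mix = −R(n_A ln x_A + n_B ln x_B) = −8.314 × (0.428 ln 0.151 + 2.4 ln 0.849) = 9.99 J/K.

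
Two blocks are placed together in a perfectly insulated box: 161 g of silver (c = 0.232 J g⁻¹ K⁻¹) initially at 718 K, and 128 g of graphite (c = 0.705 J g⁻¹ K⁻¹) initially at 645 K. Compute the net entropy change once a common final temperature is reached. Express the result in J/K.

ΔS_total = 0.154 J/K

Energy balance: T_f = (m₁c₁T₁ + m₂c₂T₂)/(m₁c₁ + m₂c₂) = 666.37 K.
ΔS₁ = m₁c₁ ln(T_f/T₁) = 37.352 × ln(666.37/718) = -2.787 J/K.
ΔS₂ = m₂c₂ ln(T_f/T₂) = 90.24 × ln(666.37/645) = 2.941 J/K.
ΔS_total = -2.787 + 2.941 = 0.154 J/K.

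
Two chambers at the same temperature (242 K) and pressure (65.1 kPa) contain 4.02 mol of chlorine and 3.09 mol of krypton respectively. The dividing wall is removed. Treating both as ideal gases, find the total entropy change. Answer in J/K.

ΔS_mix = 40.5 J/K

Mole fractions: x_A = 4.02/7.11 = 0.565, x_B = 0.435.
ΔS_mix = −R(n_A ln x_A + n_B ln x_B) = −8.314 × (4.02 ln 0.565 + 3.09 ln 0.435) = 40.5 J/K.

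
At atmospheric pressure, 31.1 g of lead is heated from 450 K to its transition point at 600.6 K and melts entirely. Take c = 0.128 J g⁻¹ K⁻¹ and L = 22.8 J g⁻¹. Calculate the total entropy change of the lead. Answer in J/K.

Warming step: ΔS₁ = m c ln(T_tr/T_i) = 31.1 × 0.128 × ln(600.6/450) = 1.149 J/K.
Phase change: ΔS₂ = +mL/T_tr = 31.1 × 22.8 / 600.6 = 1.181 J/K.
ΔS_total = (1.149) + (1.181) = 2.33 J/K.

ΔS = 2.33 J/K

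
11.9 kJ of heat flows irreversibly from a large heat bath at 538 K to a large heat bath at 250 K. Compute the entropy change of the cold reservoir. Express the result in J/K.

The cold reservoir gains heat Q, so ΔS_cold = +Q/T_C = 11900/250 = 47.6 J/K.

ΔS_cold = 47.6 J/K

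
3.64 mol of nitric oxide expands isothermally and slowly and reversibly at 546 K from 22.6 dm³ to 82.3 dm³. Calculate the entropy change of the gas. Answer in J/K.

ΔS_gas = 39.1 J/K

For an isothermal ideal gas ΔS_gas = nR ln(V₂/V₁) = 3.64 × 8.314 × ln(82.3/22.6) = 39.1 J/K.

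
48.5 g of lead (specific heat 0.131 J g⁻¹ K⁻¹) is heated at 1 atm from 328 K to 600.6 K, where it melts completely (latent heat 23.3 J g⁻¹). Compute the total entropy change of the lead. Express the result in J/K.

Warming step: ΔS₁ = m c ln(T_tr/T_i) = 48.5 × 0.131 × ln(600.6/328) = 3.843 J/K.
Phase change: ΔS₂ = +mL/T_tr = 48.5 × 23.3 / 600.6 = 1.882 J/K.
ΔS_total = (3.843) + (1.882) = 5.72 J/K.

ΔS = 5.72 J/K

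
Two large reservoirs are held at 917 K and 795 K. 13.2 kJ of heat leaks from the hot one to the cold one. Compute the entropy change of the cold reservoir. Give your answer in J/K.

The cold reservoir gains heat Q, so ΔS_cold = +Q/T_C = 13200/795 = 16.6 J/K.

ΔS_cold = 16.6 J/K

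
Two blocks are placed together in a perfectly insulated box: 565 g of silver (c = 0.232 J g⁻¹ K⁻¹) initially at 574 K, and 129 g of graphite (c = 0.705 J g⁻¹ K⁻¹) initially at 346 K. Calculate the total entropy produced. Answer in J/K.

Energy balance: T_f = (m₁c₁T₁ + m₂c₂T₂)/(m₁c₁ + m₂c₂) = 480.61 K.
ΔS₁ = m₁c₁ ln(T_f/T₁) = 131.08 × ln(480.61/574) = -23.28 J/K.
ΔS₂ = m₂c₂ ln(T_f/T₂) = 90.945 × ln(480.61/346) = 29.89 J/K.
ΔS_total = -23.28 + 29.89 = 6.61 J/K.

ΔS_total = 6.61 J/K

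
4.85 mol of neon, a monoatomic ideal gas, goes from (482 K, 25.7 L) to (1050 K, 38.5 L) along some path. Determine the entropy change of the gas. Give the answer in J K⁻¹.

ΔS = 63.4 J/K

Entropy is a state function: ΔS = nC_V ln(T₂/T₁) + nR ln(V₂/V₁), with C_V = 3R/2 = 12.47 J mol⁻¹ K⁻¹ for a monoatomic ideal gas.
ΔS = 4.85 × [12.47 × ln(1050/482) + 8.314 × ln(38.5/25.7)] = 63.4 J/K.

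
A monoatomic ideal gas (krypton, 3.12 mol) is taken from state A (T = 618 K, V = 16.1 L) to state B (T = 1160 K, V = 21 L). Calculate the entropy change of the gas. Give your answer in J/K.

Entropy is a state function: ΔS = nC_V ln(T₂/T₁) + nR ln(V₂/V₁), with C_V = 3R/2 = 12.47 J mol⁻¹ K⁻¹ for a monoatomic ideal gas.
ΔS = 3.12 × [12.47 × ln(1160/618) + 8.314 × ln(21/16.1)] = 31.4 J/K.

ΔS = 31.4 J/K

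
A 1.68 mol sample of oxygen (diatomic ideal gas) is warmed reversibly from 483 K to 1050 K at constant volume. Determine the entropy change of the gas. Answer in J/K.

ΔS = 27.1 J/K

At constant volume, ΔS = nC_V ln(T₂/T₁) with C_V = 5R/2 = 20.79 J mol⁻¹ K⁻¹.
ΔS = 1.68 × 20.79 × ln(1050/483) = 27.1 J/K.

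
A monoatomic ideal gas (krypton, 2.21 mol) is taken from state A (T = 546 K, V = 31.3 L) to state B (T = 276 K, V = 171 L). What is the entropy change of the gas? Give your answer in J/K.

Entropy is a state function: ΔS = nC_V ln(T₂/T₁) + nR ln(V₂/V₁), with C_V = 3R/2 = 12.47 J mol⁻¹ K⁻¹ for a monoatomic ideal gas.
ΔS = 2.21 × [12.47 × ln(276/546) + 8.314 × ln(171/31.3)] = 12.4 J/K.

ΔS = 12.4 J/K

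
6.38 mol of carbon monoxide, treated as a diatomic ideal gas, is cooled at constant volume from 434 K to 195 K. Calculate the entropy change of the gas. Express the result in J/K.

At constant volume, ΔS = nC_V ln(T₂/T₁) with C_V = 5R/2 = 20.79 J mol⁻¹ K⁻¹.
ΔS = 6.38 × 20.79 × ln(195/434) = -106 J/K.

ΔS = -106 J/K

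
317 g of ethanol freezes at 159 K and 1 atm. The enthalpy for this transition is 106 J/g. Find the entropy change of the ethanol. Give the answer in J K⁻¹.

ΔS = -211 J/K

Heat released by the substance: Q = −mL = −317 × 106 = −33602 J.
At constant T, ΔS = Q_rev/T = −33602 / 159 = -211 J/K.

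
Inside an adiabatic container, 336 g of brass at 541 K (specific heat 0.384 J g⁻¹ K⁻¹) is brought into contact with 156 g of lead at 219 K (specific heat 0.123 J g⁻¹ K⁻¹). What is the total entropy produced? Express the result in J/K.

ΔS_total = 5.47 J/K

Energy balance: T_f = (m₁c₁T₁ + m₂c₂T₂)/(m₁c₁ + m₂c₂) = 499.31 K.
ΔS₁ = m₁c₁ ln(T_f/T₁) = 129.024 × ln(499.31/541) = -10.346 J/K.
ΔS₂ = m₂c₂ ln(T_f/T₂) = 19.188 × ln(499.31/219) = 15.814 J/K.
ΔS_total = -10.346 + 15.814 = 5.47 J/K.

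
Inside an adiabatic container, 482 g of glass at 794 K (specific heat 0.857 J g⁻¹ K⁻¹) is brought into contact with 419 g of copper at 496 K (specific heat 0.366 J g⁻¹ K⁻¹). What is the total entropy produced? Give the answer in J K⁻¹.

Energy balance: T_f = (m₁c₁T₁ + m₂c₂T₂)/(m₁c₁ + m₂c₂) = 713.32 K.
ΔS₁ = m₁c₁ ln(T_f/T₁) = 413.074 × ln(713.32/794) = -44.26 J/K.
ΔS₂ = m₂c₂ ln(T_f/T₂) = 153.354 × ln(713.32/496) = 55.72 J/K.
ΔS_total = -44.26 + 55.72 = 11.5 J/K.

ΔS_total = 11.5 J/K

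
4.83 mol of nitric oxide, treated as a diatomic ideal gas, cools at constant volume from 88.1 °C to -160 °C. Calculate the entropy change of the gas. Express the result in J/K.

ΔS = -117 J/K

In kelvin: T₁ = 361.25 K, T₂ = 113.15 K. At constant volume, ΔS = nC_V ln(T₂/T₁) with C_V = 5R/2 = 20.79 J mol⁻¹ K⁻¹.
ΔS = 4.83 × 20.79 × ln(113.15/361.25) = -117 J/K.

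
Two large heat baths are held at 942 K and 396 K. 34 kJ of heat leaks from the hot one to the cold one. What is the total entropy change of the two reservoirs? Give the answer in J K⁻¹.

ΔS_total = 49.8 J/K

ΔS_hot = −Q/T_H = −34000/942 = -36.09 J/K and ΔS_cold = +Q/T_C = 34000/396 = 85.86 J/K.
ΔS_total = -36.09 + 85.86 = 49.8 J/K, positive as the second law requires.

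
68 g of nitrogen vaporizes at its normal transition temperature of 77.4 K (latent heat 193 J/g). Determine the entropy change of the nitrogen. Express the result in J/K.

ΔS = 170 J/K

Heat absorbed by the substance: Q = mL = 68 × 193 = 13124 J.
At constant T, ΔS = Q_rev/T = 13124 / 77.4 = 170 J/K.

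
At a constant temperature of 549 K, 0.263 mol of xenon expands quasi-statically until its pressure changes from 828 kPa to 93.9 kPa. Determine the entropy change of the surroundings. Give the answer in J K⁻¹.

ΔS_surr = -4.76 J/K

For an isothermal ideal gas ΔS_gas = nR ln(P₁/P₂) = 0.263 × 8.314 × ln(828/93.9) = 4.76 J/K.
The process is reversible, so ΔS_surr = −ΔS_gas = -4.76 J/K and ΔS_universe = 0.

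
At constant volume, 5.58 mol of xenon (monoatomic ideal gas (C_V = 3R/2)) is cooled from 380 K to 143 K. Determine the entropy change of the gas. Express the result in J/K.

At constant volume, ΔS = nC_V ln(T₂/T₁) with C_V = 3R/2 = 12.47 J mol⁻¹ K⁻¹.
ΔS = 5.58 × 12.47 × ln(143/380) = -68 J/K.

ΔS = -68 J/K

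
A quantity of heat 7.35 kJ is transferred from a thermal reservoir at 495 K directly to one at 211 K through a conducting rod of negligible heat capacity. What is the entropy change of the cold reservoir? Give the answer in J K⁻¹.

ΔS_cold = 34.8 J/K

The cold reservoir gains heat Q, so ΔS_cold = +Q/T_C = 7350/211 = 34.8 J/K.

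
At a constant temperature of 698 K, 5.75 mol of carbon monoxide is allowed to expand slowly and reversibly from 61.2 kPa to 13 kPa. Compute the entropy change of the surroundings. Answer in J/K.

ΔS_surr = -74.1 J/K

For an isothermal ideal gas ΔS_gas = nR ln(P₁/P₂) = 5.75 × 8.314 × ln(61.2/13) = 74.1 J/K.
The process is reversible, so ΔS_surr = −ΔS_gas = -74.1 J/K and ΔS_universe = 0.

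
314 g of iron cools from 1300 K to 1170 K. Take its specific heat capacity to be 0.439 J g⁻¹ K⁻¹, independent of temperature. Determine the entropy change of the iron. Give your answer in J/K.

ΔS = ∫dQ_rev/T = m c ln(T₂/T₁) = 314 × 0.439 × ln(1170/1300) = -14.5 J/K.

ΔS = -14.5 J/K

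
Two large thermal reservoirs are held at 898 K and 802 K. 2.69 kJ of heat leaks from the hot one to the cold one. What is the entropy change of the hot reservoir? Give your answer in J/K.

ΔS_hot = -3 J/K

The hot reservoir loses heat Q, so ΔS_hot = −Q/T_H = −2690/898 = -3 J/K.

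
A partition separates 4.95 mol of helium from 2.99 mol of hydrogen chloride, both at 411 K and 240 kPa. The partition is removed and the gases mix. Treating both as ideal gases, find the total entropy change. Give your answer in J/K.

ΔS_mix = 43.7 J/K

Mole fractions: x_A = 4.95/7.94 = 0.623, x_B = 0.377.
ΔS_mix = −R(n_A ln x_A + n_B ln x_B) = −8.314 × (4.95 ln 0.623 + 2.99 ln 0.377) = 43.7 J/K.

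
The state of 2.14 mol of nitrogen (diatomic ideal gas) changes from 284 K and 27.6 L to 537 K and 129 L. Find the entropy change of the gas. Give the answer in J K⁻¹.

ΔS = 55.8 J/K

Entropy is a state function: ΔS = nC_V ln(T₂/T₁) + nR ln(V₂/V₁), with C_V = 5R/2 = 20.79 J mol⁻¹ K⁻¹ for a diatomic ideal gas.
ΔS = 2.14 × [20.79 × ln(537/284) + 8.314 × ln(129/27.6)] = 55.8 J/K.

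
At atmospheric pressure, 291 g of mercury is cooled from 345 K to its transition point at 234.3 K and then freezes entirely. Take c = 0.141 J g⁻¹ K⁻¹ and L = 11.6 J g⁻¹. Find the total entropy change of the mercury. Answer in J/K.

ΔS = -30.3 J/K

Cooling step: ΔS₁ = m c ln(T_tr/T_i) = 291 × 0.141 × ln(234.3/345) = -15.88 J/K.
Phase change: ΔS₂ = −mL/T_tr = −291 × 11.6 / 234.3 = -14.41 J/K.
ΔS_total = (-15.88) + (-14.41) = -30.3 J/K.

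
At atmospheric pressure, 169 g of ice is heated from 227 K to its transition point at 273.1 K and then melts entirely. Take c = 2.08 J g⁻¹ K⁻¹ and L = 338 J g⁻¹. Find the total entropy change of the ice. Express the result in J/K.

ΔS = 274 J/K

Warming step: ΔS₁ = m c ln(T_tr/T_i) = 169 × 2.08 × ln(273.1/227) = 64.99 J/K.
Phase change: ΔS₂ = +mL/T_tr = 169 × 338 / 273.1 = 209.2 J/K.
ΔS_total = (64.99) + (209.2) = 274 J/K.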